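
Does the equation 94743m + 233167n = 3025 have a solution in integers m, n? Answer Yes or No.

Yes

gcd(94743, 233167): 233167 = 2·94743 + 43681; 94743 = 2·43681 + 7381; 43681 = 5·7381 + 6776; 7381 = 1·6776 + 605; 6776 = 11·605 + 121; 605 = 5·121 + 0 → 121
121 divides 3025, so a solution exists.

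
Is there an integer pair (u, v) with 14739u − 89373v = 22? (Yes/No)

No

By Bézout, 14739u − 89373v = 22 has integer solutions iff gcd(14739, 89373) | 22.
Euclid: 89373 = 6·14739 + 939; 14739 = 15·939 + 654; 939 = 1·654 + 285; 654 = 2·285 + 84; 285 = 3·84 + 33; 84 = 2·33 + 18; 33 = 1·18 + 15; 18 = 1·15 + 3; 15 = 5·3 + 0. gcd = 3; 22 mod 3 = 1. No.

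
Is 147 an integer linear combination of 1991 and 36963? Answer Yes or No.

gcd(1991, 36963): 36963 = 18·1991 + 1125; 1991 = 1·1125 + 866; 1125 = 1·866 + 259; 866 = 3·259 + 89; 259 = 2·89 + 81; 89 = 1·81 + 8; 81 = 10·8 + 1; 8 = 8·1 + 0 → 1
1 divides 147, so a solution exists.

Yes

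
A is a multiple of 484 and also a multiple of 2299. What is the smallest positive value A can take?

9196

484 = 2² · 11²; 2299 = 11² · 19
max exponents: 2² · 11² · 19 = 9196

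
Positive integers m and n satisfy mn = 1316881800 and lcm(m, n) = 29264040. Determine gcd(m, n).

45

gcd·lcm = product, so gcd = 1316881800/29264040 = 45.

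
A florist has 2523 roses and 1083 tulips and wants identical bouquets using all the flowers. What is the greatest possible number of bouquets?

3

2523 = 3 · 29²
1083 = 3 · 19²
Common: 3 = 3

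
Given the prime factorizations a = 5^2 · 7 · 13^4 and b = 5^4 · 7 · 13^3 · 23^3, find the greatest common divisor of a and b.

384475

min exponent per shared prime: 5^2 · 7 · 13^3 = 384475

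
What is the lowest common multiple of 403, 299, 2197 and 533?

64224901

403 = 13 · 31; 299 = 13 · 23; 2197 = 13³; 533 = 13 · 41
lcm takes max exponent of each prime: 13³ · 23 · 31 · 41 = 64224901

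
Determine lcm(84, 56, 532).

3192

84 = 2² · 3 · 7; 56 = 2³ · 7; 532 = 2² · 7 · 19
lcm takes max exponent of each prime: 2³ · 3 · 7 · 19 = 3192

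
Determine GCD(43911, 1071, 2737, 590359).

43911 = 3² · 7 · 17 · 41; 1071 = 3² · 7 · 17; 2737 = 7 · 17 · 23; 590359 = 7 · 11² · 17 · 41
gcd takes min exponent of each prime: 7 · 17 = 119

119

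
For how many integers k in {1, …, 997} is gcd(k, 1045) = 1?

1045 = 5·11·19. Inclusion–exclusion on these primes:
997 − ⌊997/5⌋ − ⌊997/11⌋ − ⌊997/19⌋ + ⌊997/55⌋ + ⌊997/95⌋ + ⌊997/209⌋ − ⌊997/1045⌋ = 688

688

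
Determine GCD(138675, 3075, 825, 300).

75

gcd(138675, 3075): 138675 = 45·3075 + 300; 3075 = 10·300 + 75; 300 = 4·75 + 0 → 75
gcd(75, 825): 825 = 11·75 + 0 → 75
gcd(75, 300): 300 = 4·75 + 0 → 75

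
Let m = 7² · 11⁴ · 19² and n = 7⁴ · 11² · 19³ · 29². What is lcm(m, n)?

202777469612179

max exponent per prime: 7⁴ · 11⁴ · 19³ · 29² = 202777469612179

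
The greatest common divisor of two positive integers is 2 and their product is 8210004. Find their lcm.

4105002

Since gcd(a,b)·lcm(a,b) = ab, lcm = 8210004/2 = 4105002.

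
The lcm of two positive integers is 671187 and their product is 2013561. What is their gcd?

3

From gcd × lcm = ab: gcd = 2013561 / 671187 = 3.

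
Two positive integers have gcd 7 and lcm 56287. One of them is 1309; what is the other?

Using mn = gcd(m,n)·lcm(m,n) = 7·56287 = 394009, we get n = 394009/1309 = 301.

301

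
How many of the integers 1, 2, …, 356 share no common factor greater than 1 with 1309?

261

1309 = 7·11·17. Inclusion–exclusion on these primes:
356 − ⌊356/7⌋ − ⌊356/11⌋ − ⌊356/17⌋ + ⌊356/77⌋ + ⌊356/119⌋ + ⌊356/187⌋ − ⌊356/1309⌋ = 261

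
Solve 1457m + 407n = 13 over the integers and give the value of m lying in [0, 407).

326

Reduce mod 407: 1457m ≡ 13 (mod 407). With g = gcd(1457, 407) = 1 dividing 13, divide through: 1457m ≡ 13 (mod 407).
Since gcd(1457, 407) = 1, m ≡ 13·(1457)⁻¹ ≡ 326 (mod 407). Smallest non-negative: 326.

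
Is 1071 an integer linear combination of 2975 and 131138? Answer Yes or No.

Yes

By Bézout, 2975m + 131138n = 1071 has integer solutions iff gcd(2975, 131138) | 1071.
Euclid: 131138 = 44·2975 + 238; 2975 = 12·238 + 119; 238 = 2·119 + 0. gcd = 119; 1071 mod 119 = 0. Yes.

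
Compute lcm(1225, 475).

23275

1225 = 5² · 7²; 475 = 5² · 19
max exponents: 5² · 7² · 19 = 23275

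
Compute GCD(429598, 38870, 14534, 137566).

gcd(429598, 38870): 429598 = 11·38870 + 2028; 38870 = 19·2028 + 338; 2028 = 6·338 + 0 → 338
gcd(338, 14534): 14534 = 43·338 + 0 → 338
gcd(338, 137566): 137566 = 407·338 + 0 → 338

338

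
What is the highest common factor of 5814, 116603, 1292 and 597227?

323

5814 = 2 · 3² · 17 · 19; 116603 = 17 · 19³; 1292 = 2² · 17 · 19; 597227 = 17 · 19 · 43²
gcd takes min exponent of each prime: 17 · 19 = 323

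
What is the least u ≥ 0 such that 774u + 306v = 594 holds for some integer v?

Euclid: 774 = 2·306 + 162; 306 = 1·162 + 144; 162 = 1·144 + 18; 144 = 8·18 + 0 → gcd = 18; 594 = 18·33.
Back-substitution yields 774·(2) + 306·(-5) = 18, so one solution is u = 2·33 = 66, v = -5·33 = -165.
Solutions in u differ by 306/18 = 17; the one in [0, 17) is 66 mod 17 = 15.

15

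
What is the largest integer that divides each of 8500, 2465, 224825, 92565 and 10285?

85

8500 = 2² · 5³ · 17; 2465 = 5 · 17 · 29; 224825 = 5² · 17 · 23²; 92565 = 3² · 5 · 11² · 17; 10285 = 5 · 11² · 17
gcd takes min exponent of each prime: 5 · 17 = 85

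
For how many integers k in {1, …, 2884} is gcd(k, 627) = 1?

1656

Prime factors of 627: 3, 11, 19. Count integers ≤ 2884 divisible by none of them.
By inclusion–exclusion: 2884 − ⌊2884/3⌋ − ⌊2884/11⌋ − ⌊2884/19⌋ + ⌊2884/33⌋ + ⌊2884/57⌋ + ⌊2884/209⌋ − ⌊2884/627⌋ = 1656.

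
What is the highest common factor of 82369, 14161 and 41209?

82369 = 7² · 41²; 14161 = 7² · 17²; 41209 = 7² · 29²
gcd takes min exponent of each prime: 7² = 49

49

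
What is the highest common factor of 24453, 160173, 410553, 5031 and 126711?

gcd(24453, 160173): 160173 = 6·24453 + 13455; 24453 = 1·13455 + 10998; 13455 = 1·10998 + 2457; 10998 = 4·2457 + 1170; 2457 = 2·1170 + 117; 1170 = 10·117 + 0 → 117
gcd(117, 410553): 410553 = 3509·117 + 0 → 117
gcd(117, 5031): 5031 = 43·117 + 0 → 117
gcd(117, 126711): 126711 = 1083·117 + 0 → 117

117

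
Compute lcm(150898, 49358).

3724011742

gcd first: 150898 = 3·49358 + 2824; 49358 = 17·2824 + 1350; 2824 = 2·1350 + 124; 1350 = 10·124 + 110; 124 = 1·110 + 14; 110 = 7·14 + 12; 14 = 1·12 + 2; 12 = 6·2 + 0 → gcd = 2
lcm = 150898·49358/gcd = 7448023484/2 = 3724011742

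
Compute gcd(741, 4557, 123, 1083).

741 = 3 · 13 · 19; 4557 = 3 · 7² · 31; 123 = 3 · 41; 1083 = 3 · 19²
gcd takes min exponent of each prime: 3 = 3

3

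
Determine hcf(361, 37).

1

Euclid: 361 = 9·37 + 28; 37 = 1·28 + 9; 28 = 3·9 + 1; 9 = 9·1 + 0. Last nonzero remainder: 1.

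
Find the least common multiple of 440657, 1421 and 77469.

1188451929

lcm(440657, 1421) = 440657·1421/gcd = 626173597/49 = 12779053
lcm(12779053, 77469) = 12779053·77469/gcd = 989980456857/833 = 1188451929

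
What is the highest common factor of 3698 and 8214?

2

3698 = 2 · 43²
8214 = 2 · 3 · 37²
Common: 2 = 2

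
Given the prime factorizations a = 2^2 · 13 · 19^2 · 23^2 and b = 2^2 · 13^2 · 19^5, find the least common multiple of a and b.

max exponent per prime: 2^2 · 13^2 · 19^5 · 23^2 = 885462906796

885462906796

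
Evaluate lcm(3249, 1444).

12996

gcd first: 3249 = 2·1444 + 361; 1444 = 4·361 + 0 → gcd = 361
lcm = 3249·1444/gcd = 4691556/361 = 12996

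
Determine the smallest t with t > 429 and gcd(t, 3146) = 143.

3146 = 143·22. Any t with gcd(t, 3146) = 143 is a multiple of 143, say 143s, with s coprime to 22.
Need s > 429/143, so s ≥ 4. First s ≥ 4 with gcd(s, 22) = 1 is s = 5. Thus t = 143·5 = 715.

715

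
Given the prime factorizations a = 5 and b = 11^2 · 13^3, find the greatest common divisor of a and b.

1

min exponent per shared prime: (none) = 1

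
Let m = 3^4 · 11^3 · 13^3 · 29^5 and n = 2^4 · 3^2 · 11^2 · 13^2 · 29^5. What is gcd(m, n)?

min exponent per shared prime: 3^2 · 11^2 · 13^2 · 29^5 = 3774892373109

3774892373109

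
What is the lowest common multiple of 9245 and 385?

711865

9245 = 5 · 43²; 385 = 5 · 7 · 11
max exponents: 5 · 7 · 11 · 43² = 711865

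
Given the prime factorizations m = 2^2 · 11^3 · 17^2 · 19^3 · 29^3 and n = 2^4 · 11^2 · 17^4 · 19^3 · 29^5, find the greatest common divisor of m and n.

min exponent per shared prime: 2^2 · 11^2 · 17^2 · 19^3 · 29^3 = 23399037905276

23399037905276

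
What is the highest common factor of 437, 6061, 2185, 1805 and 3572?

437 = 19 · 23; 6061 = 11 · 19 · 29; 2185 = 5 · 19 · 23; 1805 = 5 · 19²; 3572 = 2² · 19 · 47
gcd takes min exponent of each prime: 19 = 19

19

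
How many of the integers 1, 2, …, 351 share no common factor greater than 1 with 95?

Prime factors of 95: 5, 19. Count integers ≤ 351 divisible by none of them.
By inclusion–exclusion: 351 − ⌊351/5⌋ − ⌊351/19⌋ + ⌊351/95⌋ = 266.

266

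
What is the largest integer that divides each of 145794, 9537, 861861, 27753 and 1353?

145794 = 2 · 3 · 11 · 47²; 9537 = 3 · 11 · 17²; 861861 = 3 · 7² · 11 · 13 · 41; 27753 = 3 · 11 · 29²; 1353 = 3 · 11 · 41
gcd takes min exponent of each prime: 3 · 11 = 33

33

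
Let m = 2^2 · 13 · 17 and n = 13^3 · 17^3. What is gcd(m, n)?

min exponent per shared prime: 13 · 17 = 221

221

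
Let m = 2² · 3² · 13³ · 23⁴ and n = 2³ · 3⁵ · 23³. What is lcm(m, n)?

1195191956088

max exponent per prime: 2³ · 3⁵ · 13³ · 23⁴ = 1195191956088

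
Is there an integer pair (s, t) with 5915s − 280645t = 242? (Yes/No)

By Bézout, 5915s − 280645t = 242 has integer solutions iff gcd(5915, 280645) | 242.
Euclid: 280645 = 47·5915 + 2640; 5915 = 2·2640 + 635; 2640 = 4·635 + 100; 635 = 6·100 + 35; 100 = 2·35 + 30; 35 = 1·30 + 5; 30 = 6·5 + 0. gcd = 5; 242 mod 5 = 2. No.

No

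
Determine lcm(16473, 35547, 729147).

lcm(16473, 35547) = 16473·35547/gcd = 585565731/867 = 675393
lcm(675393, 729147) = 675393·729147/gcd = 492460779771/867 = 568005513

568005513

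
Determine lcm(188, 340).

gcd first: 340 = 1·188 + 152; 188 = 1·152 + 36; 152 = 4·36 + 8; 36 = 4·8 + 4; 8 = 2·4 + 0 → gcd = 4
lcm = 188·340/gcd = 63920/4 = 15980

15980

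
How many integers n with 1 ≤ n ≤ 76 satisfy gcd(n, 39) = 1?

47

39 = 3·13. Inclusion–exclusion on these primes:
76 − ⌊76/3⌋ − ⌊76/13⌋ + ⌊76/39⌋ = 47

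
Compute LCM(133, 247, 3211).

22477

133 = 7 · 19; 247 = 13 · 19; 3211 = 13² · 19
lcm takes max exponent of each prime: 7 · 13² · 19 = 22477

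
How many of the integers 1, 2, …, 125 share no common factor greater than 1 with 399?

68

399 = 3·7·19. Inclusion–exclusion on these primes:
125 − ⌊125/3⌋ − ⌊125/7⌋ − ⌊125/19⌋ + ⌊125/21⌋ + ⌊125/57⌋ + ⌊125/133⌋ − ⌊125/399⌋ = 68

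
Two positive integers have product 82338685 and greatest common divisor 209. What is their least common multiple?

gcd·lcm = product, so lcm = 82338685/209 = 393965.

393965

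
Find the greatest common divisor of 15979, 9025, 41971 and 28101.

19

gcd(15979, 9025): 15979 = 1·9025 + 6954; 9025 = 1·6954 + 2071; 6954 = 3·2071 + 741; 2071 = 2·741 + 589; 741 = 1·589 + 152; 589 = 3·152 + 133; 152 = 1·133 + 19; 133 = 7·19 + 0 → 19
gcd(19, 41971): 41971 = 2209·19 + 0 → 19
gcd(19, 28101): 28101 = 1479·19 + 0 → 19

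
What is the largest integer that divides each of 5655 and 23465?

Euclid: 23465 = 4·5655 + 845; 5655 = 6·845 + 585; 845 = 1·585 + 260; 585 = 2·260 + 65; 260 = 4·65 + 0. Last nonzero remainder: 65.

65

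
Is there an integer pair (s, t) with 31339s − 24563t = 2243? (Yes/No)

No

gcd(31339, 24563): 31339 = 1·24563 + 6776; 24563 = 3·6776 + 4235; 6776 = 1·4235 + 2541; 4235 = 1·2541 + 1694; 2541 = 1·1694 + 847; 1694 = 2·847 + 0 → 847
847 does not divide 2243, so a solution does not exist.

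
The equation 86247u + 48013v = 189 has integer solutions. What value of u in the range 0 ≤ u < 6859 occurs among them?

6368

Reduce mod 48013: 86247u ≡ 189 (mod 48013). With g = gcd(86247, 48013) = 7 dividing 189, divide through: 12321u ≡ 27 (mod 6859).
Since gcd(12321, 6859) = 1, u ≡ 27·(12321)⁻¹ ≡ 6368 (mod 6859). Smallest non-negative: 6368.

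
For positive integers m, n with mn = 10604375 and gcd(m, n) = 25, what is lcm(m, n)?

Since gcd(m,n)·lcm(m,n) = mn, lcm = 10604375/25 = 424175.

424175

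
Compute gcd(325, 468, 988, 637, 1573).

13

gcd(325, 468): 468 = 1·325 + 143; 325 = 2·143 + 39; 143 = 3·39 + 26; 39 = 1·26 + 13; 26 = 2·13 + 0 → 13
gcd(13, 988): 988 = 76·13 + 0 → 13
gcd(13, 637): 637 = 49·13 + 0 → 13
gcd(13, 1573): 1573 = 121·13 + 0 → 13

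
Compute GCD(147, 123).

Euclid: 147 = 1·123 + 24; 123 = 5·24 + 3; 24 = 8·3 + 0. Last nonzero remainder: 3.

3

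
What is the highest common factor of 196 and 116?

4

196 = 2² · 7²
116 = 2² · 29
Common: 2² = 4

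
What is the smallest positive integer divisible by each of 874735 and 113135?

1164272285

874735 = 5 · 17 · 41 · 251; 113135 = 5 · 11³ · 17
max exponents: 5 · 11³ · 17 · 41 · 251 = 1164272285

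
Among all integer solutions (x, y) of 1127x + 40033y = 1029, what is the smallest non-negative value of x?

143

Euclid: 40033 = 35·1127 + 588; 1127 = 1·588 + 539; 588 = 1·539 + 49; 539 = 11·49 + 0 → gcd = 49; 1029 = 49·21.
Back-substitution yields 1127·(-71) + 40033·(2) = 49, so one solution is x = -71·21 = -1491, y = 2·21 = 42.
Solutions in x differ by 40033/49 = 817; the one in [0, 817) is -1491 mod 817 = 143.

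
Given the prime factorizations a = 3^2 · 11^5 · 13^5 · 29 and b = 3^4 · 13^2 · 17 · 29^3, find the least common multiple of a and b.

2008205357144908779

max exponent per prime: 3^4 · 11^5 · 13^5 · 17 · 29^3 = 2008205357144908779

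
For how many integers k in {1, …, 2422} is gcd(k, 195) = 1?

195 = 3·5·13. Inclusion–exclusion on these primes:
2422 − ⌊2422/3⌋ − ⌊2422/5⌋ − ⌊2422/13⌋ + ⌊2422/15⌋ + ⌊2422/39⌋ + ⌊2422/65⌋ − ⌊2422/195⌋ = 1193

1193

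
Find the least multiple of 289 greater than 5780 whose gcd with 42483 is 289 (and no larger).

6358

42483 = 289·147. Any a with gcd(a, 42483) = 289 is a multiple of 289, say 289s, with s coprime to 147.
Need s > 5780/289, so s ≥ 21. First s ≥ 21 with gcd(s, 147) = 1 is s = 22. Thus a = 289·22 = 6358.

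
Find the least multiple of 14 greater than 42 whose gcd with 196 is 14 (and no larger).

70

196 = 14·14. Any m with gcd(m, 196) = 14 is a multiple of 14, say 14s, with s coprime to 14.
Need s > 42/14, so s ≥ 4. First s ≥ 4 with gcd(s, 14) = 1 is s = 5. Thus m = 14·5 = 70.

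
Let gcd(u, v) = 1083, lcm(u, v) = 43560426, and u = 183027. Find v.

u·v = gcd·lcm = 1083·43560426 = 47175941358, so v = 47175941358/183027 = 257754.

257754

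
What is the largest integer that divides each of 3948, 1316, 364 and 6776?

3948 = 2² · 3 · 7 · 47; 1316 = 2² · 7 · 47; 364 = 2² · 7 · 13; 6776 = 2³ · 7 · 11²
gcd takes min exponent of each prime: 2² · 7 = 28

28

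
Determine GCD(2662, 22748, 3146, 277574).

2662 = 2 · 11³; 22748 = 2² · 11² · 47; 3146 = 2 · 11² · 13; 277574 = 2 · 11² · 31 · 37
gcd takes min exponent of each prime: 2 · 11² = 242

242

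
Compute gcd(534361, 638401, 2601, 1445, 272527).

gcd(534361, 638401): 638401 = 1·534361 + 104040; 534361 = 5·104040 + 14161; 104040 = 7·14161 + 4913; 14161 = 2·4913 + 4335; 4913 = 1·4335 + 578; 4335 = 7·578 + 289; 578 = 2·289 + 0 → 289
gcd(289, 2601): 2601 = 9·289 + 0 → 289
gcd(289, 1445): 1445 = 5·289 + 0 → 289
gcd(289, 272527): 272527 = 943·289 + 0 → 289

289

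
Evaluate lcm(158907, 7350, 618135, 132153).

207143219850

158907 = 3 · 7² · 23 · 47; 7350 = 2 · 3 · 5² · 7²; 618135 = 3 · 5 · 7² · 29²; 132153 = 3 · 7² · 29 · 31
lcm takes max exponent of each prime: 2 · 3 · 5² · 7² · 23 · 29² · 31 · 47 = 207143219850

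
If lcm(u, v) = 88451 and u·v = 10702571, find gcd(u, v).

From gcd × lcm = uv: gcd = 10702571 / 88451 = 121.

121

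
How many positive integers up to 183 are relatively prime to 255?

Prime factors of 255: 3, 5, 17. Count integers ≤ 183 divisible by none of them.
By inclusion–exclusion: 183 − ⌊183/3⌋ − ⌊183/5⌋ − ⌊183/17⌋ + ⌊183/15⌋ + ⌊183/51⌋ + ⌊183/85⌋ − ⌊183/255⌋ = 93.

93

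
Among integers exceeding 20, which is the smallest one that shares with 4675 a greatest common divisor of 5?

30

4675 = 5·935. Any k with gcd(k, 4675) = 5 is a multiple of 5, say 5s, with s coprime to 935.
Need s > 20/5, so s ≥ 5. First s ≥ 5 with gcd(s, 935) = 1 is s = 6. Thus k = 5·6 = 30.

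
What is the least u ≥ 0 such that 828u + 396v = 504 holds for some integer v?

Euclid: 828 = 2·396 + 36; 396 = 11·36 + 0 → gcd = 36; 504 = 36·14.
Back-substitution yields 828·(1) + 396·(-2) = 36, so one solution is u = 1·14 = 14, v = -2·14 = -28.
Solutions in u differ by 396/36 = 11; the one in [0, 11) is 14 mod 11 = 3.

3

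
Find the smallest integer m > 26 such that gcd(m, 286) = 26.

Multiples of 26 above 26: 26·2, 26·3, … . Need the cofactor coprime to 286/26 = 11.
Checking s = 2, 3, … the first with gcd(s, 11) = 1 is s = 2, giving 52.

52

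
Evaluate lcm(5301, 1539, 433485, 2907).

685339785

5301 = 3² · 19 · 31; 1539 = 3⁴ · 19; 433485 = 3³ · 5 · 13² · 19; 2907 = 3² · 17 · 19
lcm takes max exponent of each prime: 3⁴ · 5 · 13² · 17 · 19 · 31 = 685339785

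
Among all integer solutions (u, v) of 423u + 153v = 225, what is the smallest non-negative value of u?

Reduce mod 153: 423u ≡ 225 (mod 153). With g = gcd(423, 153) = 9 dividing 225, divide through: 47u ≡ 25 (mod 17).
Since gcd(47, 17) = 1, u ≡ 25·(47)⁻¹ ≡ 15 (mod 17). Smallest non-negative: 15.

15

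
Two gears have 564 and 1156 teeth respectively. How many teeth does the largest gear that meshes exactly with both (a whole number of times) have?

564 = 2² · 3 · 47
1156 = 2² · 17²
Common: 2² = 4

4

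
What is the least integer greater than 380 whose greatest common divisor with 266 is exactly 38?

418

gcd(k, 266) = 38 forces 38 | k; write k = 38s. Then gcd(38s, 38·7) = 38·gcd(s, 7), so need gcd(s, 7) = 1.
38s > 380 gives s ≥ 11. The least s ≥ 11 coprime to 7 is 11, so k = 38·11 = 418.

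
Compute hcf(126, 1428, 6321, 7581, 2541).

21

126 = 2 · 3² · 7; 1428 = 2² · 3 · 7 · 17; 6321 = 3 · 7² · 43; 7581 = 3 · 7 · 19²; 2541 = 3 · 7 · 11²
gcd takes min exponent of each prime: 3 · 7 = 21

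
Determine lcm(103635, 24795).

gcd first: 103635 = 4·24795 + 4455; 24795 = 5·4455 + 2520; 4455 = 1·2520 + 1935; 2520 = 1·1935 + 585; 1935 = 3·585 + 180; 585 = 3·180 + 45; 180 = 4·45 + 0 → gcd = 45
lcm = 103635·24795/gcd = 2569629825/45 = 57102885

57102885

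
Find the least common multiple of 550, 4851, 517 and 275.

lcm(550, 4851) = 550·4851/gcd = 2668050/11 = 242550
lcm(242550, 517) = 242550·517/gcd = 125398350/11 = 11399850
lcm(11399850, 275) = 11399850·275/gcd = 3134958750/275 = 11399850

11399850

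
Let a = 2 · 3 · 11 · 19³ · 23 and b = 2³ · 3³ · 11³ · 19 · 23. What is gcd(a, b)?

28842

min exponent per shared prime: 2 · 3 · 11 · 19 · 23 = 28842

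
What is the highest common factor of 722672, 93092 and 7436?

gcd(722672, 93092): 722672 = 7·93092 + 71028; 93092 = 1·71028 + 22064; 71028 = 3·22064 + 4836; 22064 = 4·4836 + 2720; 4836 = 1·2720 + 2116; 2720 = 1·2116 + 604; 2116 = 3·604 + 304; 604 = 1·304 + 300; 304 = 1·300 + 4; 300 = 75·4 + 0 → 4
gcd(4, 7436): 7436 = 1859·4 + 0 → 4

4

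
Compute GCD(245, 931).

245 = 5 · 7²
931 = 7² · 19
Common: 7² = 49

49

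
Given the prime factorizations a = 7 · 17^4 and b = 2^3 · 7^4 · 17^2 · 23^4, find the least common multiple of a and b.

max exponent per prime: 2^3 · 7^4 · 17^4 · 23^4 = 448940903892488

448940903892488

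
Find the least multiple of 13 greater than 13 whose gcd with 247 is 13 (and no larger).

26

gcd(x, 247) = 13 forces 13 | x; write x = 13s. Then gcd(13s, 13·19) = 13·gcd(s, 19), so need gcd(s, 19) = 1.
13s > 13 gives s ≥ 2. The least s ≥ 2 coprime to 19 is 2, so x = 13·2 = 26.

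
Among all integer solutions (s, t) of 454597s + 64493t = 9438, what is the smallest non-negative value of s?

Euclid: 454597 = 7·64493 + 3146; 64493 = 20·3146 + 1573; 3146 = 2·1573 + 0 → gcd = 1573; 9438 = 1573·6.
Back-substitution yields 454597·(-20) + 64493·(141) = 1573, so one solution is s = -20·6 = -120, t = 141·6 = 846.
Solutions in s differ by 64493/1573 = 41; the one in [0, 41) is -120 mod 41 = 3.

3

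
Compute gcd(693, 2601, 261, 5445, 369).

gcd(693, 2601): 2601 = 3·693 + 522; 693 = 1·522 + 171; 522 = 3·171 + 9; 171 = 19·9 + 0 → 9
gcd(9, 261): 261 = 29·9 + 0 → 9
gcd(9, 5445): 5445 = 605·9 + 0 → 9
gcd(9, 369): 369 = 41·9 + 0 → 9

9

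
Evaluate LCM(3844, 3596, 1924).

3844 = 2² · 31²; 3596 = 2² · 29 · 31; 1924 = 2² · 13 · 37
lcm takes max exponent of each prime: 2² · 13 · 29 · 31² · 37 = 53619956

53619956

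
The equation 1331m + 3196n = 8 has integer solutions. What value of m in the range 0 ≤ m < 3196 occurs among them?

Reduce mod 3196: 1331m ≡ 8 (mod 3196). With g = gcd(1331, 3196) = 1 dividing 8, divide through: 1331m ≡ 8 (mod 3196).
Since gcd(1331, 3196) = 1, m ≡ 8·(1331)⁻¹ ≡ 3184 (mod 3196). Smallest non-negative: 3184.

3184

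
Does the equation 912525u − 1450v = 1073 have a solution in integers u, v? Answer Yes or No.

By Bézout, 912525u − 1450v = 1073 has integer solutions iff gcd(912525, 1450) | 1073.
Euclid: 912525 = 629·1450 + 475; 1450 = 3·475 + 25; 475 = 19·25 + 0. gcd = 25; 1073 mod 25 = 23. No.

No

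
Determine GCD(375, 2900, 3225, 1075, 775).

gcd(375, 2900): 2900 = 7·375 + 275; 375 = 1·275 + 100; 275 = 2·100 + 75; 100 = 1·75 + 25; 75 = 3·25 + 0 → 25
gcd(25, 3225): 3225 = 129·25 + 0 → 25
gcd(25, 1075): 1075 = 43·25 + 0 → 25
gcd(25, 775): 775 = 31·25 + 0 → 25

25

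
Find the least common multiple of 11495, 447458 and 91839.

32263959090

lcm(11495, 447458) = 11495·447458/gcd = 5143529710/121 = 42508510
lcm(42508510, 91839) = 42508510·91839/gcd = 3903939049890/121 = 32263959090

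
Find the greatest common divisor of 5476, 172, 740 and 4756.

gcd(5476, 172): 5476 = 31·172 + 144; 172 = 1·144 + 28; 144 = 5·28 + 4; 28 = 7·4 + 0 → 4
gcd(4, 740): 740 = 185·4 + 0 → 4
gcd(4, 4756): 4756 = 1189·4 + 0 → 4

4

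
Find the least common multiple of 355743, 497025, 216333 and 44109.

130616440850025

355743 = 3² · 29² · 47; 497025 = 3² · 5² · 47²; 216333 = 3² · 13 · 43²; 44109 = 3² · 13² · 29
lcm takes max exponent of each prime: 3² · 5² · 13² · 29² · 43² · 47² = 130616440850025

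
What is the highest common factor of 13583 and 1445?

289

Euclid: 13583 = 9·1445 + 578; 1445 = 2·578 + 289; 578 = 2·289 + 0. Last nonzero remainder: 289.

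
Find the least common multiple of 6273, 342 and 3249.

6273 = 3² · 17 · 41; 342 = 2 · 3² · 19; 3249 = 3² · 19²
lcm takes max exponent of each prime: 2 · 3² · 17 · 19² · 41 = 4529106

4529106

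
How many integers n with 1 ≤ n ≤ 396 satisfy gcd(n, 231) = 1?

206

231 = 3·7·11. Inclusion–exclusion on these primes:
396 − ⌊396/3⌋ − ⌊396/7⌋ − ⌊396/11⌋ + ⌊396/21⌋ + ⌊396/33⌋ + ⌊396/77⌋ − ⌊396/231⌋ = 206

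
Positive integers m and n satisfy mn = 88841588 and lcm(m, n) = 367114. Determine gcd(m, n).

From gcd × lcm = mn: gcd = 88841588 / 367114 = 242.

242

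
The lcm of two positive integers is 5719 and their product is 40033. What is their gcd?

gcd·lcm = product, so gcd = 40033/5719 = 7.

7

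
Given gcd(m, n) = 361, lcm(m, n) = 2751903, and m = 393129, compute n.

2527

Using mn = gcd(m,n)·lcm(m,n) = 361·2751903 = 993436983, we get n = 993436983/393129 = 2527.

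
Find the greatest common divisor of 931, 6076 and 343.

gcd(931, 6076): 6076 = 6·931 + 490; 931 = 1·490 + 441; 490 = 1·441 + 49; 441 = 9·49 + 0 → 49
gcd(49, 343): 343 = 7·49 + 0 → 49

49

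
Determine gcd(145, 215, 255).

145 = 5 · 29; 215 = 5 · 43; 255 = 3 · 5 · 17
gcd takes min exponent of each prime: 5 = 5

5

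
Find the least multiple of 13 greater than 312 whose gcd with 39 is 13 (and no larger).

325

Multiples of 13 above 312: 13·25, 13·26, … . Need the cofactor coprime to 39/13 = 3.
Checking s = 25, 26, … the first with gcd(s, 3) = 1 is s = 25, giving 325.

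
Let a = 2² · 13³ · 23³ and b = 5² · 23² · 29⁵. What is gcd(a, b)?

min exponent per shared prime: 23² = 529

529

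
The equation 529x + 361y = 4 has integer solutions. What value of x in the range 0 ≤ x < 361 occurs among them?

43

gcd(529, 361) = 1 (Euclid: 529 = 1·361 + 168; 361 = 2·168 + 25; 168 = 6·25 + 18; 25 = 1·18 + 7; 18 = 2·7 + 4; 7 = 1·4 + 3; 4 = 1·3 + 1; 3 = 3·1 + 0), and 1 | 4.
Extended Euclid: 529·(101) + 361·(-148) = 1. Scale by 4: x₀ = 404.
General solution x = x₀ + 361t; reducing mod 361 gives x = 43 (and y = -63).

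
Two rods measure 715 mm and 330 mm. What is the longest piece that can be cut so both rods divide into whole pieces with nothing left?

715 = 5 · 11 · 13
330 = 2 · 3 · 5 · 11
Common: 5 · 11 = 55

55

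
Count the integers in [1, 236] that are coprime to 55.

172

55 = 5·11. Inclusion–exclusion on these primes:
236 − ⌊236/5⌋ − ⌊236/11⌋ + ⌊236/55⌋ = 172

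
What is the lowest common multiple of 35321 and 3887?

812383

gcd first: 35321 = 9·3887 + 338; 3887 = 11·338 + 169; 338 = 2·169 + 0 → gcd = 169
lcm = 35321·3887/gcd = 137292727/169 = 812383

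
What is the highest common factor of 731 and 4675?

731 = 17 · 43
4675 = 5² · 11 · 17
Common: 17 = 17

17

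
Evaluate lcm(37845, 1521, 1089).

lcm(37845, 1521) = 37845·1521/gcd = 57562245/9 = 6395805
lcm(6395805, 1089) = 6395805·1089/gcd = 6965031645/9 = 773892405

773892405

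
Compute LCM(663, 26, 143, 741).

277134

lcm(663, 26) = 663·26/gcd = 17238/13 = 1326
lcm(1326, 143) = 1326·143/gcd = 189618/13 = 14586
lcm(14586, 741) = 14586·741/gcd = 10808226/39 = 277134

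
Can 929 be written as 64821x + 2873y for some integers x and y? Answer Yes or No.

No

gcd(64821, 2873): 64821 = 22·2873 + 1615; 2873 = 1·1615 + 1258; 1615 = 1·1258 + 357; 1258 = 3·357 + 187; 357 = 1·187 + 170; 187 = 1·170 + 17; 170 = 10·17 + 0 → 17
17 does not divide 929, so a solution does not exist.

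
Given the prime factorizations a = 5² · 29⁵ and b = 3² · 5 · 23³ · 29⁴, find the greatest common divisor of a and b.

3536405

min exponent per shared prime: 5 · 29⁴ = 3536405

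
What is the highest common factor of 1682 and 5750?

1682 = 2 · 29²
5750 = 2 · 5³ · 23
Common: 2 = 2

2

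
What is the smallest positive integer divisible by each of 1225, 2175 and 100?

lcm(1225, 2175) = 1225·2175/gcd = 2664375/25 = 106575
lcm(106575, 100) = 106575·100/gcd = 10657500/25 = 426300

426300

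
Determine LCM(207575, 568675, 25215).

207575 = 5² · 19² · 23; 568675 = 5² · 23² · 43; 25215 = 3 · 5 · 41²
lcm takes max exponent of each prime: 3 · 5² · 19² · 23² · 41² · 43 = 1035285917025

1035285917025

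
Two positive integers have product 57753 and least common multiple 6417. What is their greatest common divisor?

9

From gcd × lcm = pq: gcd = 57753 / 6417 = 9.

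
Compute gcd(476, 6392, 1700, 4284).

68

476 = 2² · 7 · 17; 6392 = 2³ · 17 · 47; 1700 = 2² · 5² · 17; 4284 = 2² · 3² · 7 · 17
gcd takes min exponent of each prime: 2² · 17 = 68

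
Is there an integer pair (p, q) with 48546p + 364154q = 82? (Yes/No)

gcd(48546, 364154): 364154 = 7·48546 + 24332; 48546 = 1·24332 + 24214; 24332 = 1·24214 + 118; 24214 = 205·118 + 24; 118 = 4·24 + 22; 24 = 1·22 + 2; 22 = 11·2 + 0 → 2
2 divides 82, so a solution exists.

Yes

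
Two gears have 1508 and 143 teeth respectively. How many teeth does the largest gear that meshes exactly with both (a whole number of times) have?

13

Euclid: 1508 = 10·143 + 78; 143 = 1·78 + 65; 78 = 1·65 + 13; 65 = 5·13 + 0. Last nonzero remainder: 13.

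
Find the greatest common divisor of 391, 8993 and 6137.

gcd(391, 8993): 8993 = 23·391 + 0 → 391
gcd(391, 6137): 6137 = 15·391 + 272; 391 = 1·272 + 119; 272 = 2·119 + 34; 119 = 3·34 + 17; 34 = 2·17 + 0 → 17

17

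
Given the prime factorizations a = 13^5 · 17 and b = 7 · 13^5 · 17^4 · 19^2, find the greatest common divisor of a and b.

6311981

min exponent per shared prime: 13^5 · 17 = 6311981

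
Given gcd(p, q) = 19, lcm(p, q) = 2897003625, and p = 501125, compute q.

p·q = gcd·lcm = 19·2897003625 = 55043068875, so q = 55043068875/501125 = 109839.

109839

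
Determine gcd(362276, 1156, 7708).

4

gcd(362276, 1156): 362276 = 313·1156 + 448; 1156 = 2·448 + 260; 448 = 1·260 + 188; 260 = 1·188 + 72; 188 = 2·72 + 44; 72 = 1·44 + 28; 44 = 1·28 + 16; 28 = 1·16 + 12; 16 = 1·12 + 4; 12 = 3·4 + 0 → 4
gcd(4, 7708): 7708 = 1927·4 + 0 → 4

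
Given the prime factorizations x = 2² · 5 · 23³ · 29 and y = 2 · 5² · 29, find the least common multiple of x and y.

35284300

max exponent per prime: 2² · 5² · 23³ · 29 = 35284300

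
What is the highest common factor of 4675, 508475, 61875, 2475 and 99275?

4675 = 5² · 11 · 17; 508475 = 5² · 11 · 43²; 61875 = 3² · 5⁴ · 11; 2475 = 3² · 5² · 11; 99275 = 5² · 11 · 19²
gcd takes min exponent of each prime: 5² · 11 = 275

275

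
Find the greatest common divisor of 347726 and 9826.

2

Euclid: 347726 = 35·9826 + 3816; 9826 = 2·3816 + 2194; 3816 = 1·2194 + 1622; 2194 = 1·1622 + 572; 1622 = 2·572 + 478; 572 = 1·478 + 94; 478 = 5·94 + 8; 94 = 11·8 + 6; 8 = 1·6 + 2; 6 = 3·2 + 0. Last nonzero remainder: 2.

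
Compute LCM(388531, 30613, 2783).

388531 = 11² · 13² · 19; 30613 = 11³ · 23; 2783 = 11² · 23
lcm takes max exponent of each prime: 11³ · 13² · 19 · 23 = 98298343

98298343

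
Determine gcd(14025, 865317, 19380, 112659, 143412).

51

gcd(14025, 865317): 865317 = 61·14025 + 9792; 14025 = 1·9792 + 4233; 9792 = 2·4233 + 1326; 4233 = 3·1326 + 255; 1326 = 5·255 + 51; 255 = 5·51 + 0 → 51
gcd(51, 19380): 19380 = 380·51 + 0 → 51
gcd(51, 112659): 112659 = 2209·51 + 0 → 51
gcd(51, 143412): 143412 = 2812·51 + 0 → 51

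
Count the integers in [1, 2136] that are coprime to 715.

1433

715 = 5·11·13. Inclusion–exclusion on these primes:
2136 − ⌊2136/5⌋ − ⌊2136/11⌋ − ⌊2136/13⌋ + ⌊2136/55⌋ + ⌊2136/65⌋ + ⌊2136/143⌋ − ⌊2136/715⌋ = 1433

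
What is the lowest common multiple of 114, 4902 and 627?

53922

lcm(114, 4902) = 114·4902/gcd = 558828/114 = 4902
lcm(4902, 627) = 4902·627/gcd = 3073554/57 = 53922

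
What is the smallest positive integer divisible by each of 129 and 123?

5289

129 = 3 · 43; 123 = 3 · 41
max exponents: 3 · 41 · 43 = 5289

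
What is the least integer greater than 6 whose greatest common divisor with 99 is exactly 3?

12

Multiples of 3 above 6: 3·3, 3·4, … . Need the cofactor coprime to 99/3 = 33.
Checking s = 3, 4, … the first with gcd(s, 33) = 1 is s = 4, giving 12.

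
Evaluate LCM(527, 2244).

gcd first: 2244 = 4·527 + 136; 527 = 3·136 + 119; 136 = 1·119 + 17; 119 = 7·17 + 0 → gcd = 17
lcm = 527·2244/gcd = 1182588/17 = 69564

69564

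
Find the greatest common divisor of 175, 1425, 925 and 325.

175 = 5² · 7; 1425 = 3 · 5² · 19; 925 = 5² · 37; 325 = 5² · 13
gcd takes min exponent of each prime: 5² = 25

25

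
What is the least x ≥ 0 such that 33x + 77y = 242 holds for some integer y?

5

Reduce mod 77: 33x ≡ 242 (mod 77). With g = gcd(33, 77) = 11 dividing 242, divide through: 3x ≡ 22 (mod 7).
Since gcd(3, 7) = 1, x ≡ 22·(3)⁻¹ ≡ 5 (mod 7). Smallest non-negative: 5.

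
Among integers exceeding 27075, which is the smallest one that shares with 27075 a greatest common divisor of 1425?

28500

Multiples of 1425 above 27075: 1425·20, 1425·21, … . Need the cofactor coprime to 27075/1425 = 19.
Checking s = 20, 21, … the first with gcd(s, 19) = 1 is s = 20, giving 28500.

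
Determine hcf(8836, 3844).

4

Euclid: 8836 = 2·3844 + 1148; 3844 = 3·1148 + 400; 1148 = 2·400 + 348; 400 = 1·348 + 52; 348 = 6·52 + 36; 52 = 1·36 + 16; 36 = 2·16 + 4; 16 = 4·4 + 0. Last nonzero remainder: 4.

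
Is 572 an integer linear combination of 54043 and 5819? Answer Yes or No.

By Bézout, 54043s − 5819t = 572 has integer solutions iff gcd(54043, 5819) | 572.
Euclid: 54043 = 9·5819 + 1672; 5819 = 3·1672 + 803; 1672 = 2·803 + 66; 803 = 12·66 + 11; 66 = 6·11 + 0. gcd = 11; 572 mod 11 = 0. Yes.

Yes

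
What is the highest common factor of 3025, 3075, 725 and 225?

25

gcd(3025, 3075): 3075 = 1·3025 + 50; 3025 = 60·50 + 25; 50 = 2·25 + 0 → 25
gcd(25, 725): 725 = 29·25 + 0 → 25
gcd(25, 225): 225 = 9·25 + 0 → 25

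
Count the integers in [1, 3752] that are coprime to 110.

1364

Prime factors of 110: 2, 5, 11. Count integers ≤ 3752 divisible by none of them.
By inclusion–exclusion: 3752 − ⌊3752/2⌋ − ⌊3752/5⌋ − ⌊3752/11⌋ + ⌊3752/10⌋ + ⌊3752/22⌋ + ⌊3752/55⌋ − ⌊3752/110⌋ = 1364.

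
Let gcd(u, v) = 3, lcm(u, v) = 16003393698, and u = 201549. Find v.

238206

Using uv = gcd(u,v)·lcm(u,v) = 3·16003393698 = 48010181094, we get v = 48010181094/201549 = 238206.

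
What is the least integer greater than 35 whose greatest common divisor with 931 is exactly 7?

42

931 = 7·133. Any x with gcd(x, 931) = 7 is a multiple of 7, say 7s, with s coprime to 133.
Need s > 35/7, so s ≥ 6. First s ≥ 6 with gcd(s, 133) = 1 is s = 6. Thus x = 7·6 = 42.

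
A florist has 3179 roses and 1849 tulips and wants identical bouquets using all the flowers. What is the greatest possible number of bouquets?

3179 = 11 · 17²
1849 = 43²
Common: 1 = 1

1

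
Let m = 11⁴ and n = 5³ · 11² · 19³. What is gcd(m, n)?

121

min exponent per shared prime: 11² = 121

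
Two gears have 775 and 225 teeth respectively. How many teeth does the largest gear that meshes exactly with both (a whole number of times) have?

775 = 5² · 31
225 = 3² · 5²
Common: 5² = 25

25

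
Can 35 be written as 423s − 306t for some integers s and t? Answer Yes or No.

No

gcd(423, 306): 423 = 1·306 + 117; 306 = 2·117 + 72; 117 = 1·72 + 45; 72 = 1·45 + 27; 45 = 1·27 + 18; 27 = 1·18 + 9; 18 = 2·9 + 0 → 9
9 does not divide 35, so a solution does not exist.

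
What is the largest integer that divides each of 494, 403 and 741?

gcd(494, 403): 494 = 1·403 + 91; 403 = 4·91 + 39; 91 = 2·39 + 13; 39 = 3·13 + 0 → 13
gcd(13, 741): 741 = 57·13 + 0 → 13

13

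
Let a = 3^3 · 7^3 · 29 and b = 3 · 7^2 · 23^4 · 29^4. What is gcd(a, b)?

min exponent per shared prime: 3 · 7^2 · 29 = 4263

4263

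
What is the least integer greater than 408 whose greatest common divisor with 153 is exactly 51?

153 = 51·3. Any k with gcd(k, 153) = 51 is a multiple of 51, say 51s, with s coprime to 3.
Need s > 408/51, so s ≥ 9. First s ≥ 9 with gcd(s, 3) = 1 is s = 10. Thus k = 51·10 = 510.

510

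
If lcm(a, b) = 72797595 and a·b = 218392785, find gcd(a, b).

gcd·lcm = product, so gcd = 218392785/72797595 = 3.

3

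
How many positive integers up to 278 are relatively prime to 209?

209 = 11·19. Inclusion–exclusion on these primes:
278 − ⌊278/11⌋ − ⌊278/19⌋ + ⌊278/209⌋ = 240

240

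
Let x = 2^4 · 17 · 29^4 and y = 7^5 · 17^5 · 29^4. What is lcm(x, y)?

270051616468437104

max exponent per prime: 2^4 · 7^5 · 17^5 · 29^4 = 270051616468437104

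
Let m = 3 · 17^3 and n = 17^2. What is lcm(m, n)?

14739

max exponent per prime: 3 · 17^3 = 14739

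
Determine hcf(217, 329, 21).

7

217 = 7 · 31; 329 = 7 · 47; 21 = 3 · 7
gcd takes min exponent of each prime: 7 = 7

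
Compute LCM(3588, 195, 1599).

lcm(3588, 195) = 3588·195/gcd = 699660/39 = 17940
lcm(17940, 1599) = 17940·1599/gcd = 28686060/39 = 735540

735540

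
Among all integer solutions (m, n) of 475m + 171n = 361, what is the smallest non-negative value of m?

gcd(475, 171) = 19 (Euclid: 475 = 2·171 + 133; 171 = 1·133 + 38; 133 = 3·38 + 19; 38 = 2·19 + 0), and 19 | 361.
Extended Euclid: 475·(4) + 171·(-11) = 19. Scale by 19: m₀ = 76.
General solution m = m₀ + 9t; reducing mod 9 gives m = 4 (and n = -9).

4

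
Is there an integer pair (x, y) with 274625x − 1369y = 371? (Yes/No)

Yes

By Bézout, 274625x − 1369y = 371 has integer solutions iff gcd(274625, 1369) | 371.
Euclid: 274625 = 200·1369 + 825; 1369 = 1·825 + 544; 825 = 1·544 + 281; 544 = 1·281 + 263; 281 = 1·263 + 18; 263 = 14·18 + 11; 18 = 1·11 + 7; 11 = 1·7 + 4; 7 = 1·4 + 3; 4 = 1·3 + 1; 3 = 3·1 + 0. gcd = 1; 371 mod 1 = 0. Yes.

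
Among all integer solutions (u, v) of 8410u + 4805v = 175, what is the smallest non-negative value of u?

140

Reduce mod 4805: 8410u ≡ 175 (mod 4805). With g = gcd(8410, 4805) = 5 dividing 175, divide through: 1682u ≡ 35 (mod 961).
Since gcd(1682, 961) = 1, u ≡ 35·(1682)⁻¹ ≡ 140 (mod 961). Smallest non-negative: 140.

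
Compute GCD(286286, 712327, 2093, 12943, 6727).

286286 = 2 · 7 · 11² · 13²; 712327 = 7 · 11² · 29²; 2093 = 7 · 13 · 23; 12943 = 7 · 43²; 6727 = 7 · 31²
gcd takes min exponent of each prime: 7 = 7

7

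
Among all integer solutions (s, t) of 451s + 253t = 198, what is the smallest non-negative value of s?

1

gcd(451, 253) = 11 (Euclid: 451 = 1·253 + 198; 253 = 1·198 + 55; 198 = 3·55 + 33; 55 = 1·33 + 22; 33 = 1·22 + 11; 22 = 2·11 + 0), and 11 | 198.
Extended Euclid: 451·(9) + 253·(-16) = 11. Scale by 18: s₀ = 162.
General solution s = s₀ + 23k; reducing mod 23 gives s = 1 (and t = -1).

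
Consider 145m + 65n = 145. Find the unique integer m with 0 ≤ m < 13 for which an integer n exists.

Euclid: 145 = 2·65 + 15; 65 = 4·15 + 5; 15 = 3·5 + 0 → gcd = 5; 145 = 5·29.
Back-substitution yields 145·(-4) + 65·(9) = 5, so one solution is m = -4·29 = -116, n = 9·29 = 261.
Solutions in m differ by 65/5 = 13; the one in [0, 13) is -116 mod 13 = 1.

1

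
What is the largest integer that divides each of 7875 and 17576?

7875 = 3² · 5³ · 7
17576 = 2³ · 13³
Common: 1 = 1

1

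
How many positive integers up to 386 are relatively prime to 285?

195

285 = 3·5·19. Inclusion–exclusion on these primes:
386 − ⌊386/3⌋ − ⌊386/5⌋ − ⌊386/19⌋ + ⌊386/15⌋ + ⌊386/57⌋ + ⌊386/95⌋ − ⌊386/285⌋ = 195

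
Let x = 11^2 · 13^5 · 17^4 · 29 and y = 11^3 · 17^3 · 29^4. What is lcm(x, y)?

max exponent per prime: 11^3 · 13^5 · 17^4 · 29^4 = 29193253205788712183

29193253205788712183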